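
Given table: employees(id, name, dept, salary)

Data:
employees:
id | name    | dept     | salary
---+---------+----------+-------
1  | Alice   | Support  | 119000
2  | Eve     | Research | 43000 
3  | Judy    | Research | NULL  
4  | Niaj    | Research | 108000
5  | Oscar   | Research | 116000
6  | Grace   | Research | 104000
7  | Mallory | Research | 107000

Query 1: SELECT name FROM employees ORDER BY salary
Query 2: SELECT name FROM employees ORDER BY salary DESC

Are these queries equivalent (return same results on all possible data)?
No, not equivalent

Query 1 returns: [('Judy',), ('Eve',), ('Grace',), ('Mallory',), ('Niaj',), ('Oscar',), ('Alice',)]
Query 2 returns: [('Alice',), ('Oscar',), ('Niaj',), ('Mallory',), ('Grace',), ('Eve',), ('Judy',)]

Reason: ASC vs DESC gives opposite ordering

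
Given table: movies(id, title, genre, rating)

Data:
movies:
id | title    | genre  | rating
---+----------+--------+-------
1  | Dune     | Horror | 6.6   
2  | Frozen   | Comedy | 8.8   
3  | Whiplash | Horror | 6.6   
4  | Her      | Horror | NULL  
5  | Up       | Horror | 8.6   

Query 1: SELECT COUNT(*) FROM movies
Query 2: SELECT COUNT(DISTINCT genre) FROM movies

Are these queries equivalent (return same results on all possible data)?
No, not equivalent

Query 1 returns: [(5,)]
Query 2 returns: [(2,)]

Reason: COUNT(*) counts rows, COUNT(DISTINCT genre) counts unique genres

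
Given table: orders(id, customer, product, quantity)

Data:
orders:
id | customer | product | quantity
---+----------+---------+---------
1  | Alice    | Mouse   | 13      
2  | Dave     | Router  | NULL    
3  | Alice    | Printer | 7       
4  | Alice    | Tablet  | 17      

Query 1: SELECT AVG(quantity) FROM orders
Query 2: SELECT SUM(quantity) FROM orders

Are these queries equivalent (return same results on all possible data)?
No, not equivalent

Query 1 returns: [(12.333333333333334,)]
Query 2 returns: [(37,)]

Reason: AVG vs SUM give different aggregate values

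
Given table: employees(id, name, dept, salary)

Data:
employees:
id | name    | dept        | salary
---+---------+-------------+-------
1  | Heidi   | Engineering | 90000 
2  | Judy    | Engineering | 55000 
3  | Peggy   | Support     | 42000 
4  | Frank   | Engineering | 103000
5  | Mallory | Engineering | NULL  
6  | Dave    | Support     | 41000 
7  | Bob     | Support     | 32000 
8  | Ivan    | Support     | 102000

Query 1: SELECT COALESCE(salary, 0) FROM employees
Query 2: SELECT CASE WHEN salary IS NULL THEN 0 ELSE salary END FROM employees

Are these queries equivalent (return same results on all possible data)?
Yes, equivalent

Both queries return: [(0,), (32000,), (41000,), (42000,), (55000,), (90000,), (102000,), (103000,)]

Reason: COALESCE vs CASE for NULL handling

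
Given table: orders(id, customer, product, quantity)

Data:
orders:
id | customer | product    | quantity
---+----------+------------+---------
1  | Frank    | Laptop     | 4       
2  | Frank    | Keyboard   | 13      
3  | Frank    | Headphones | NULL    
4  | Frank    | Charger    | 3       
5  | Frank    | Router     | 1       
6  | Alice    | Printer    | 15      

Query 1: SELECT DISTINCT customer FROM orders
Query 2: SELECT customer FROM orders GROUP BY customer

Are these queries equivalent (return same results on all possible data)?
Yes, equivalent

Both queries return: [('Alice',), ('Frank',)]

Reason: Both get unique customers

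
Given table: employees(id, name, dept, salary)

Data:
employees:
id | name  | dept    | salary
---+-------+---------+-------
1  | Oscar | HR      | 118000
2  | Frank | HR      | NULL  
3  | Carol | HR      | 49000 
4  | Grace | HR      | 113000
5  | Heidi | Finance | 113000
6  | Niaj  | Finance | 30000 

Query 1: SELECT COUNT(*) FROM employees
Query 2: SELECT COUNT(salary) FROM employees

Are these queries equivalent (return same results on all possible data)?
No, not equivalent

Query 1 returns: [(6,)]
Query 2 returns: [(5,)]

Reason: COUNT(*) includes NULLs, COUNT(column) excludes them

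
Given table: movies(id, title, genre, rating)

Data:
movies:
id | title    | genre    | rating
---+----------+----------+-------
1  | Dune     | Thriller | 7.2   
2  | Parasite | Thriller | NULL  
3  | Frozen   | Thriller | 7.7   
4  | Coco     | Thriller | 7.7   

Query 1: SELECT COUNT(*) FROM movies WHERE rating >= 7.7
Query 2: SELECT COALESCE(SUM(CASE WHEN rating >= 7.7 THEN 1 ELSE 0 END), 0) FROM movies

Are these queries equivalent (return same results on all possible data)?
Yes, equivalent

Both queries return: [(2,)]

Reason: COUNT with WHERE vs conditional SUM (COALESCE handles empty-table NULL)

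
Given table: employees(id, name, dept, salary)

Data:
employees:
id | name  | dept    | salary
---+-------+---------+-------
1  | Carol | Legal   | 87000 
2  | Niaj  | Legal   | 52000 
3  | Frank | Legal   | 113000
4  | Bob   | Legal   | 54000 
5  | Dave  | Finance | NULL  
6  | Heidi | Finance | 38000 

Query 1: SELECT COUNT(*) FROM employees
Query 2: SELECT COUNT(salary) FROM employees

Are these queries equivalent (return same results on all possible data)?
No, not equivalent

Query 1 returns: [(6,)]
Query 2 returns: [(5,)]

Reason: COUNT(*) includes NULLs, COUNT(column) excludes them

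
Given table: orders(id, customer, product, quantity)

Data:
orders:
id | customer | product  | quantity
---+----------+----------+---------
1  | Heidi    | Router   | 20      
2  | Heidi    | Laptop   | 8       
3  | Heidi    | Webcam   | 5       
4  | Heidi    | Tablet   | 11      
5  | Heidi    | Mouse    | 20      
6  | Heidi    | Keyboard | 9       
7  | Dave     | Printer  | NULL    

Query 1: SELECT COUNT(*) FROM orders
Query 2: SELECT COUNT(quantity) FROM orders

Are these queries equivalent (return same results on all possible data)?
No, not equivalent

Query 1 returns: [(7,)]
Query 2 returns: [(6,)]

Reason: COUNT(*) includes NULLs, COUNT(column) excludes them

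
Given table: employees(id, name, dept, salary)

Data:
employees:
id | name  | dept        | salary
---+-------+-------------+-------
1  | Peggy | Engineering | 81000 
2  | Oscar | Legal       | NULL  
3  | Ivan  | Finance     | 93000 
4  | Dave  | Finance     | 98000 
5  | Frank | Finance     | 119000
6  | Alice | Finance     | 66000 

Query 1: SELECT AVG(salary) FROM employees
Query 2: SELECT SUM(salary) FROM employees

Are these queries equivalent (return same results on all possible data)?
No, not equivalent

Query 1 returns: [(91400.0,)]
Query 2 returns: [(457000,)]

Reason: AVG vs SUM give different aggregate values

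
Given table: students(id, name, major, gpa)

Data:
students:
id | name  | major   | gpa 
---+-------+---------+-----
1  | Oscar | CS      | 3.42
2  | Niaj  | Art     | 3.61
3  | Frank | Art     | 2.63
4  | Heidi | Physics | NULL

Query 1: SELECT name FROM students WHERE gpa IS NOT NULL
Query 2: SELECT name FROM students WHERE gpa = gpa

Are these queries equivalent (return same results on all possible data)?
Yes, equivalent

Both queries return: [('Frank',), ('Niaj',), ('Oscar',)]

Reason: IS NOT NULL vs self-equality (both exclude NULLs)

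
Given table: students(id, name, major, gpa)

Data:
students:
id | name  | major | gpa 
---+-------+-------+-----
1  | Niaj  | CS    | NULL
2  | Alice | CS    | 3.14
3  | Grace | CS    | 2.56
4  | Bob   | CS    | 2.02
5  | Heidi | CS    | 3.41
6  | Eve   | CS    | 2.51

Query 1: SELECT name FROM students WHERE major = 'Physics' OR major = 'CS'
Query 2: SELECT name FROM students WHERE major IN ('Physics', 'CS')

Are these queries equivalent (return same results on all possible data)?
Yes, equivalent

Both queries return: [('Alice',), ('Bob',), ('Eve',), ('Grace',), ('Heidi',), ('Niaj',)]

Reason: OR vs IN are equivalent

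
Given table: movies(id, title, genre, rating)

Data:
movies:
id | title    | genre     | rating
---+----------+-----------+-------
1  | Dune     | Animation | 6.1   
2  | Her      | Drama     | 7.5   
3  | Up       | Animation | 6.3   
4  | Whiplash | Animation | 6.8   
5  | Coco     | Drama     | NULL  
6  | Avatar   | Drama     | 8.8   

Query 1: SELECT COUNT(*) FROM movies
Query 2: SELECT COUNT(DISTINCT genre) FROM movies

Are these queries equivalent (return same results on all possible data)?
No, not equivalent

Query 1 returns: [(6,)]
Query 2 returns: [(2,)]

Reason: COUNT(*) counts rows, COUNT(DISTINCT genre) counts unique genres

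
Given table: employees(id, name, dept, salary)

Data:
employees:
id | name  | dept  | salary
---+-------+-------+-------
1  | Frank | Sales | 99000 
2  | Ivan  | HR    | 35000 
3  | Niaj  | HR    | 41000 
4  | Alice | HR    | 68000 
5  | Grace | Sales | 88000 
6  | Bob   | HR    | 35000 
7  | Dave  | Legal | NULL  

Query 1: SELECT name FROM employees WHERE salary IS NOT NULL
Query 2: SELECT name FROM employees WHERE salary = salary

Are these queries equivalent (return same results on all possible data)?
Yes, equivalent

Both queries return: [('Alice',), ('Bob',), ('Frank',), ('Grace',), ('Ivan',), ('Niaj',)]

Reason: IS NOT NULL vs self-equality (both exclude NULLs)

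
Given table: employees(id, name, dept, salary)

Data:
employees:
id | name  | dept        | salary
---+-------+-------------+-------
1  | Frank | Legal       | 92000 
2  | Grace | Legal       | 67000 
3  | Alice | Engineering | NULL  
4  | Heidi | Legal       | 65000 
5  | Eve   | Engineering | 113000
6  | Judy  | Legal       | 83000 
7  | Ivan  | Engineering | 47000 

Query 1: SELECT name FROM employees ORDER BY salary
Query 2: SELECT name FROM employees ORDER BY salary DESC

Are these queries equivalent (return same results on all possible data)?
No, not equivalent

Query 1 returns: [('Alice',), ('Ivan',), ('Heidi',), ('Grace',), ('Judy',), ('Frank',), ('Eve',)]
Query 2 returns: [('Eve',), ('Frank',), ('Judy',), ('Grace',), ('Heidi',), ('Ivan',), ('Alice',)]

Reason: ASC vs DESC gives opposite ordering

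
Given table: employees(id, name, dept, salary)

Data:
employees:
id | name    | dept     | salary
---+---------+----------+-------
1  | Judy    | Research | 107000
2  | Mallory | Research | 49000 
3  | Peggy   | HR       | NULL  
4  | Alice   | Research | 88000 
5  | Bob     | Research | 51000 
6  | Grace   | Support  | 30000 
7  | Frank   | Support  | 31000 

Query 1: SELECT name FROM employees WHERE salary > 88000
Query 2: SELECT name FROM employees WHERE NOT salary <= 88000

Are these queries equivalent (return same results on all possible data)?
Yes, equivalent

Both queries return: [('Judy',)]

Reason: Both filter salary > 88000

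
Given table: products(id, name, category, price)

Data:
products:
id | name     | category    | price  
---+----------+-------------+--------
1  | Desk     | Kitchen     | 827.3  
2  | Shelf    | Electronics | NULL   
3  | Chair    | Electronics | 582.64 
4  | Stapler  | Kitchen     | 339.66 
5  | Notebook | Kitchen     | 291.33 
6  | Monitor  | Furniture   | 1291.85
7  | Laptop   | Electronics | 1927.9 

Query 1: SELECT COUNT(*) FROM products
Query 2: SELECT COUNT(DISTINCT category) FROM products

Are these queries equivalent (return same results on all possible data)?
No, not equivalent

Query 1 returns: [(7,)]
Query 2 returns: [(3,)]

Reason: COUNT(*) counts rows, COUNT(DISTINCT category) counts unique categorys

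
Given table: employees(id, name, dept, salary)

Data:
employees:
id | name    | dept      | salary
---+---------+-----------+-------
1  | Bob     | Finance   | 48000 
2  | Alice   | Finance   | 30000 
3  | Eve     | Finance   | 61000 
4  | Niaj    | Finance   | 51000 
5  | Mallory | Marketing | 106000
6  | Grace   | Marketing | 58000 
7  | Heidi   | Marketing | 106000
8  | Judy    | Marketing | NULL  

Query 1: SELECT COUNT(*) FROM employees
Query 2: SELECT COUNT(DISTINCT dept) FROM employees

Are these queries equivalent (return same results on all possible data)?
No, not equivalent

Query 1 returns: [(8,)]
Query 2 returns: [(2,)]

Reason: COUNT(*) counts rows, COUNT(DISTINCT dept) counts unique depts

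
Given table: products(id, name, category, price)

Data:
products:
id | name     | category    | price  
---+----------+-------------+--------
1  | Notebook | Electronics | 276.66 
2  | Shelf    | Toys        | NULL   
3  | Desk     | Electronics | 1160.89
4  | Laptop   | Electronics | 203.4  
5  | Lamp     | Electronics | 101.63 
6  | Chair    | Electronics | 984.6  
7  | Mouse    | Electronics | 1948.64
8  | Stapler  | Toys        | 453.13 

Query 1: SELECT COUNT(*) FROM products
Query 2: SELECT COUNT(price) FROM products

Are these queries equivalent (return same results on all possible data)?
No, not equivalent

Query 1 returns: [(8,)]
Query 2 returns: [(7,)]

Reason: COUNT(*) includes NULLs, COUNT(column) excludes them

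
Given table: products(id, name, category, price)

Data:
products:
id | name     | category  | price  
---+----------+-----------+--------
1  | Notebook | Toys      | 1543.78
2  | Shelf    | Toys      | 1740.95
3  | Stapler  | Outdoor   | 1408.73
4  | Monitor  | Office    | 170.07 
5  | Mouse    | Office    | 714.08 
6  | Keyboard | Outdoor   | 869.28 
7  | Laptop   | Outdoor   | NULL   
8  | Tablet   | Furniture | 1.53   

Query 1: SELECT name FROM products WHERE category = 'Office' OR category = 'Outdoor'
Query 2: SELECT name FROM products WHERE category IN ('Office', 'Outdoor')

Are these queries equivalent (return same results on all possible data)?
Yes, equivalent

Both queries return: [('Keyboard',), ('Laptop',), ('Monitor',), ('Mouse',), ('Stapler',)]

Reason: OR vs IN are equivalent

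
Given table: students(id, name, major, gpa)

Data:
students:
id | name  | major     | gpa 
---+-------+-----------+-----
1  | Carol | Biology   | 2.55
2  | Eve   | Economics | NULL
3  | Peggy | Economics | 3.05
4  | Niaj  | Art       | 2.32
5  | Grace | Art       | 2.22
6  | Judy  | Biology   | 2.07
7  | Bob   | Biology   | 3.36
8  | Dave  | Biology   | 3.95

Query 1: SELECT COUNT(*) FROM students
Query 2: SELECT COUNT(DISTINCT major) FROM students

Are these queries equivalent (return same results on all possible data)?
No, not equivalent

Query 1 returns: [(8,)]
Query 2 returns: [(3,)]

Reason: COUNT(*) counts rows, COUNT(DISTINCT major) counts unique majors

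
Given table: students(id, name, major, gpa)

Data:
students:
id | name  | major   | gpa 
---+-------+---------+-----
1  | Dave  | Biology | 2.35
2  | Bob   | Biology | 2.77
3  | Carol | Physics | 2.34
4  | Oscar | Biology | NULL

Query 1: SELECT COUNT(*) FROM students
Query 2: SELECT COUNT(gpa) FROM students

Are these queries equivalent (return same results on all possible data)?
No, not equivalent

Query 1 returns: [(4,)]
Query 2 returns: [(3,)]

Reason: COUNT(*) includes NULLs, COUNT(column) excludes them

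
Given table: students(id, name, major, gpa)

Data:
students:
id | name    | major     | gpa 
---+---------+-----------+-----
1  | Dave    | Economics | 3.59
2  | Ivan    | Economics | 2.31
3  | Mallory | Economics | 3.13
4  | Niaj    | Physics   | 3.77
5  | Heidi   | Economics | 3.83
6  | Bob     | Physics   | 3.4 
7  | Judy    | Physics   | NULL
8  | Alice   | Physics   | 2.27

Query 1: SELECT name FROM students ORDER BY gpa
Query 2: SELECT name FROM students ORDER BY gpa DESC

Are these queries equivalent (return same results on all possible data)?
No, not equivalent

Query 1 returns: [('Judy',), ('Alice',), ('Ivan',), ('Mallory',), ('Bob',), ('Dave',), ('Niaj',), ('Heidi',)]
Query 2 returns: [('Heidi',), ('Niaj',), ('Dave',), ('Bob',), ('Mallory',), ('Ivan',), ('Alice',), ('Judy',)]

Reason: ASC vs DESC gives opposite ordering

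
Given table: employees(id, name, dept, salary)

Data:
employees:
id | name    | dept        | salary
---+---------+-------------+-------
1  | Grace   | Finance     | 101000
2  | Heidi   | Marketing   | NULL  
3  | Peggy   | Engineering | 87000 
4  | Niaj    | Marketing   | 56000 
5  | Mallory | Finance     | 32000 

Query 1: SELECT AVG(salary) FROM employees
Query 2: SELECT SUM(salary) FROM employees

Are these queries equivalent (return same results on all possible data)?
No, not equivalent

Query 1 returns: [(69000.0,)]
Query 2 returns: [(276000,)]

Reason: AVG vs SUM give different aggregate values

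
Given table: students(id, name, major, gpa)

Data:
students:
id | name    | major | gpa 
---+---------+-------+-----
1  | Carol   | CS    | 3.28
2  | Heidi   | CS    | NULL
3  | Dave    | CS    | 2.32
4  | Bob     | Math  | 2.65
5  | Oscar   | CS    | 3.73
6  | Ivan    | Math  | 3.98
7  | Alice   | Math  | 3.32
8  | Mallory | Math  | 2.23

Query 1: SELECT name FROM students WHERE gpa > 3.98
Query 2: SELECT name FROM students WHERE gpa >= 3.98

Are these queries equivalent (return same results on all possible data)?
No, not equivalent

Query 1 returns: []
Query 2 returns: [('Ivan',)]

Reason: > vs >= gives different results when gpa = 3.98 exists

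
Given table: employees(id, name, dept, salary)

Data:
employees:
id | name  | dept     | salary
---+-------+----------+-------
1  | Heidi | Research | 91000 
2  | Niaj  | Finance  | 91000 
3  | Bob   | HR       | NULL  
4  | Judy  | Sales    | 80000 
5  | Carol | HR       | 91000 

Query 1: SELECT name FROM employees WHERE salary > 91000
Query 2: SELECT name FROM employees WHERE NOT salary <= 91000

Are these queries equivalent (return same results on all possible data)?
Yes, equivalent

Both queries return: []

Reason: Both filter salary > 91000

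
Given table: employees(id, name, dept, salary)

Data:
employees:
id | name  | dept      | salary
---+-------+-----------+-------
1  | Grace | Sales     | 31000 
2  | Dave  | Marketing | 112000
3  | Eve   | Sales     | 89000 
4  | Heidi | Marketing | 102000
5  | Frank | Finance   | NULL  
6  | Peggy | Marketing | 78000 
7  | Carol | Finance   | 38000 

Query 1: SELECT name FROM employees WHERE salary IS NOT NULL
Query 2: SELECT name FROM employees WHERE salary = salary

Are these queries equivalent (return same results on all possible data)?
Yes, equivalent

Both queries return: [('Carol',), ('Dave',), ('Eve',), ('Grace',), ('Heidi',), ('Peggy',)]

Reason: IS NOT NULL vs self-equality (both exclude NULLs)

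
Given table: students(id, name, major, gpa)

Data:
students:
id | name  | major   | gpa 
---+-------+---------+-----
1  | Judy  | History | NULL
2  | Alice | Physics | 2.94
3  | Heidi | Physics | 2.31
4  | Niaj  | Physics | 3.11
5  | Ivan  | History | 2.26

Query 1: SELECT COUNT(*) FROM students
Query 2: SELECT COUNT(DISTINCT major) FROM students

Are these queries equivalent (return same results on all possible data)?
No, not equivalent

Query 1 returns: [(5,)]
Query 2 returns: [(2,)]

Reason: COUNT(*) counts rows, COUNT(DISTINCT major) counts unique majors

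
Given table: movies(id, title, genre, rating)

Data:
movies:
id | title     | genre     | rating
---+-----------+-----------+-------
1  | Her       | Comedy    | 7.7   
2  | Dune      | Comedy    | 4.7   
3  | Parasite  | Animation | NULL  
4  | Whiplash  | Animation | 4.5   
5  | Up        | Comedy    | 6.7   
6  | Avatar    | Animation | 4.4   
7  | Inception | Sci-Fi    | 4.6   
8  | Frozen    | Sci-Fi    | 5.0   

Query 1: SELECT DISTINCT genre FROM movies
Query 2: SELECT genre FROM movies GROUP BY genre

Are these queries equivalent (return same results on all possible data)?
Yes, equivalent

Both queries return: [('Animation',), ('Comedy',), ('Sci-Fi',)]

Reason: Both get unique genres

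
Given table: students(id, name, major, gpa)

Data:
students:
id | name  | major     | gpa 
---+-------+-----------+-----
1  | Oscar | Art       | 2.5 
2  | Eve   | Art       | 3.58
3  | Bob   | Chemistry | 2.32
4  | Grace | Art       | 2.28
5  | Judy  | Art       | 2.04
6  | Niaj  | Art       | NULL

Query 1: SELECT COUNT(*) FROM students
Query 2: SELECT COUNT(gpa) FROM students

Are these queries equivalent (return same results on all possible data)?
No, not equivalent

Query 1 returns: [(6,)]
Query 2 returns: [(5,)]

Reason: COUNT(*) includes NULLs, COUNT(column) excludes them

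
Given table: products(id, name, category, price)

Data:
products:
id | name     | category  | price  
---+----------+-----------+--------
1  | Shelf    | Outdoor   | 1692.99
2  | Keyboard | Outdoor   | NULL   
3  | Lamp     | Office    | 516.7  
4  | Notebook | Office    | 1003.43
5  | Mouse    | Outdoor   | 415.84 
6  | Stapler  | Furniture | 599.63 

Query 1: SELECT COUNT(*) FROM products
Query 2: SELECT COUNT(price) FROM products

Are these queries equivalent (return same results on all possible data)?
No, not equivalent

Query 1 returns: [(6,)]
Query 2 returns: [(5,)]

Reason: COUNT(*) includes NULLs, COUNT(column) excludes them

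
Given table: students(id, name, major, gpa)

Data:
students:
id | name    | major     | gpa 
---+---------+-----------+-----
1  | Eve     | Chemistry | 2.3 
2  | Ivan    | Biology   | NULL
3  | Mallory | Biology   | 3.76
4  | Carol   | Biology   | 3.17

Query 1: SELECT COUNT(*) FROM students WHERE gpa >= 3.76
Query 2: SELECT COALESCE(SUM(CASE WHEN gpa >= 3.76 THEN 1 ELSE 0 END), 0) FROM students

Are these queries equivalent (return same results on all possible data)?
Yes, equivalent

Both queries return: [(1,)]

Reason: COUNT with WHERE vs conditional SUM (COALESCE handles empty-table NULL)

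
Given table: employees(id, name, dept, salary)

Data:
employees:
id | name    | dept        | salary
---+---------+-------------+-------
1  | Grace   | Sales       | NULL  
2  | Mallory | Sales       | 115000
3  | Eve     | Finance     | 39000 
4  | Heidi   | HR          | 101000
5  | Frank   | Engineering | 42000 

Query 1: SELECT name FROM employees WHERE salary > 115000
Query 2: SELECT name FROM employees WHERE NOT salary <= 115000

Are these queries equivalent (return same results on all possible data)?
Yes, equivalent

Both queries return: []

Reason: Both filter salary > 115000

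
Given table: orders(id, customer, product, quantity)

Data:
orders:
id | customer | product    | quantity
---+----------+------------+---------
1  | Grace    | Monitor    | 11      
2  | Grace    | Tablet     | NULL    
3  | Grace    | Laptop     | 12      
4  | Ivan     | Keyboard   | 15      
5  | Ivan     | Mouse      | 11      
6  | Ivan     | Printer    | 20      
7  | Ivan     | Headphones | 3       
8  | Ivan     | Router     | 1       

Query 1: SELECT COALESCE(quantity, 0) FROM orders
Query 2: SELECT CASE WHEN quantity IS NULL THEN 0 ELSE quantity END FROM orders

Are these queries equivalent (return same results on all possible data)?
Yes, equivalent

Both queries return: [(0,), (1,), (3,), (11,), (11,), (12,), (15,), (20,)]

Reason: COALESCE vs CASE for NULL handling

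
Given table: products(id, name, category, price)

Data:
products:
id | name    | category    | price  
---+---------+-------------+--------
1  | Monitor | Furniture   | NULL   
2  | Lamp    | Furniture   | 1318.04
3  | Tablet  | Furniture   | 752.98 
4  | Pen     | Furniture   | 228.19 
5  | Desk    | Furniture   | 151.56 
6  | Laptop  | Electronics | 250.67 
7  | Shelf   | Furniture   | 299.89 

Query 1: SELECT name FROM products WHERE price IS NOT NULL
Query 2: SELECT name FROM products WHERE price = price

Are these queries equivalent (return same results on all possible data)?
Yes, equivalent

Both queries return: [('Desk',), ('Lamp',), ('Laptop',), ('Pen',), ('Shelf',), ('Tablet',)]

Reason: IS NOT NULL vs self-equality (both exclude NULLs)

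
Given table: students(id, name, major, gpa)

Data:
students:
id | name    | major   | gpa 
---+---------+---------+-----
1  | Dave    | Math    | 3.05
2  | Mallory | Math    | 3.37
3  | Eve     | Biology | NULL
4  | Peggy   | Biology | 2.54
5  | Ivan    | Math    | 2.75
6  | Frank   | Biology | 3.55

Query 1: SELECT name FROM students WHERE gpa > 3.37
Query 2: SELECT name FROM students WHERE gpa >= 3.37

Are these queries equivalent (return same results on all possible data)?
No, not equivalent

Query 1 returns: [('Frank',)]
Query 2 returns: [('Mallory',), ('Frank',)]

Reason: > vs >= gives different results when gpa = 3.37 exists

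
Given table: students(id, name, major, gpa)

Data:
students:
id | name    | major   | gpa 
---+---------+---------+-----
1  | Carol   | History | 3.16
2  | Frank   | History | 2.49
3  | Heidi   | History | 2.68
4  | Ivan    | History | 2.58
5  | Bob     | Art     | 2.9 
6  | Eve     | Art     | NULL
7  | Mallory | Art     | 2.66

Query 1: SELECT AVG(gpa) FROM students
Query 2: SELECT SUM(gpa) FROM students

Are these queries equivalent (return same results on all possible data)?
No, not equivalent

Query 1 returns: [(2.7449999999999997,)]
Query 2 returns: [(16.47,)]

Reason: AVG vs SUM give different aggregate values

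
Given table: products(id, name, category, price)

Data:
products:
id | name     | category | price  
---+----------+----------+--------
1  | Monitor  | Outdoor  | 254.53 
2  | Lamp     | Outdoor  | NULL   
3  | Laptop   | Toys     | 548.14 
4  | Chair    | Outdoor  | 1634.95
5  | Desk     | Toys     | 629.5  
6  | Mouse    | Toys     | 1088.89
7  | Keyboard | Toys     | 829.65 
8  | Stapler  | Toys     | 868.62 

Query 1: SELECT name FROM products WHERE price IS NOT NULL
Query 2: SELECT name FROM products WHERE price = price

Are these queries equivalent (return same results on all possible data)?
Yes, equivalent

Both queries return: [('Chair',), ('Desk',), ('Keyboard',), ('Laptop',), ('Monitor',), ('Mouse',), ('Stapler',)]

Reason: IS NOT NULL vs self-equality (both exclude NULLs)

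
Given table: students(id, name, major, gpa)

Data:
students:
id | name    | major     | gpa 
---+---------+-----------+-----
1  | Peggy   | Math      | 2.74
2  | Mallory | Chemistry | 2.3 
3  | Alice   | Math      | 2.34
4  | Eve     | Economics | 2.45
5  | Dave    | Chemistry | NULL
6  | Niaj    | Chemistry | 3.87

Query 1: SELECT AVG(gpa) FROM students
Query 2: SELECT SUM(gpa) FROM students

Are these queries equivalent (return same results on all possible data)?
No, not equivalent

Query 1 returns: [(2.7399999999999998,)]
Query 2 returns: [(13.7,)]

Reason: AVG vs SUM give different aggregate values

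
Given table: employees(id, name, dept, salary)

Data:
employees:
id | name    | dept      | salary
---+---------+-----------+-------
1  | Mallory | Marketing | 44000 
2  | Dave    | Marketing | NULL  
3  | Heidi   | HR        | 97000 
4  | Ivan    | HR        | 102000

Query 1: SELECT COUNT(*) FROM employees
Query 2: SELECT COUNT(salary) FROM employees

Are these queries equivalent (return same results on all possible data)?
No, not equivalent

Query 1 returns: [(4,)]
Query 2 returns: [(3,)]

Reason: COUNT(*) includes NULLs, COUNT(column) excludes them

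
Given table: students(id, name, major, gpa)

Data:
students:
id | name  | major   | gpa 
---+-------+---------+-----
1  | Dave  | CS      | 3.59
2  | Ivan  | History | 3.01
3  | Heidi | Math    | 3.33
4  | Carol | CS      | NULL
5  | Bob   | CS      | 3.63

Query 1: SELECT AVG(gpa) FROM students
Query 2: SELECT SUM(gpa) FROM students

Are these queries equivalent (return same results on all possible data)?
No, not equivalent

Query 1 returns: [(3.3899999999999997,)]
Query 2 returns: [(13.559999999999999,)]

Reason: AVG vs SUM give different aggregate values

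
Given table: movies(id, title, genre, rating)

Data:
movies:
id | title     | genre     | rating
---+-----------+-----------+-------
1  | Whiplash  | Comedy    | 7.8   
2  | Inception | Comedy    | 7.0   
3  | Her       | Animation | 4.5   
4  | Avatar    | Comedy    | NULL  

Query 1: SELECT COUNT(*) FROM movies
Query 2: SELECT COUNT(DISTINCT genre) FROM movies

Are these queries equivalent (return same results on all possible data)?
No, not equivalent

Query 1 returns: [(4,)]
Query 2 returns: [(2,)]

Reason: COUNT(*) counts rows, COUNT(DISTINCT genre) counts unique genres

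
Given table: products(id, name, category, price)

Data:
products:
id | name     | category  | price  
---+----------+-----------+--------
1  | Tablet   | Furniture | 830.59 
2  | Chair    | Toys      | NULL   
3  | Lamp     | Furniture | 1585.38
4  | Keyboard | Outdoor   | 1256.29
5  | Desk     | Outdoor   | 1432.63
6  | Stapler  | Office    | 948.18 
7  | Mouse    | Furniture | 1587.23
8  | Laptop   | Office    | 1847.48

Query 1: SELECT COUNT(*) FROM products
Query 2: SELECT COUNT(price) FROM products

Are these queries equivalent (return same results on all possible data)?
No, not equivalent

Query 1 returns: [(8,)]
Query 2 returns: [(7,)]

Reason: COUNT(*) includes NULLs, COUNT(column) excludes them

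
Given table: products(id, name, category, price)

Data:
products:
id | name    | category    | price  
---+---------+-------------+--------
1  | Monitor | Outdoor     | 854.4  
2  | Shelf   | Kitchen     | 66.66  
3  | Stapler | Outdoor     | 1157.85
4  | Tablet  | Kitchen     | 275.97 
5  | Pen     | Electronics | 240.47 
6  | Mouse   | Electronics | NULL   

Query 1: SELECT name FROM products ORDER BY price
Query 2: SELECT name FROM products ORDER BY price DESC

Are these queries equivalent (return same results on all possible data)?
No, not equivalent

Query 1 returns: [('Mouse',), ('Shelf',), ('Pen',), ('Tablet',), ('Monitor',), ('Stapler',)]
Query 2 returns: [('Stapler',), ('Monitor',), ('Tablet',), ('Pen',), ('Shelf',), ('Mouse',)]

Reason: ASC vs DESC gives opposite ordering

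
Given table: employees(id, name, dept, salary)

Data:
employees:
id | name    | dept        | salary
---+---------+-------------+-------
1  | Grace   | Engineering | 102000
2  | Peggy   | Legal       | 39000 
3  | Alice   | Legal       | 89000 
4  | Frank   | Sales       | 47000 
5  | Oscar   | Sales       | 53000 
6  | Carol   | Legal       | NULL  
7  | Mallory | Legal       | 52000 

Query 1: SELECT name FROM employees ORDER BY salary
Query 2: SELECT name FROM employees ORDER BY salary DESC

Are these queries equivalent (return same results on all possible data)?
No, not equivalent

Query 1 returns: [('Carol',), ('Peggy',), ('Frank',), ('Mallory',), ('Oscar',), ('Alice',), ('Grace',)]
Query 2 returns: [('Grace',), ('Alice',), ('Oscar',), ('Mallory',), ('Frank',), ('Peggy',), ('Carol',)]

Reason: ASC vs DESC gives opposite ordering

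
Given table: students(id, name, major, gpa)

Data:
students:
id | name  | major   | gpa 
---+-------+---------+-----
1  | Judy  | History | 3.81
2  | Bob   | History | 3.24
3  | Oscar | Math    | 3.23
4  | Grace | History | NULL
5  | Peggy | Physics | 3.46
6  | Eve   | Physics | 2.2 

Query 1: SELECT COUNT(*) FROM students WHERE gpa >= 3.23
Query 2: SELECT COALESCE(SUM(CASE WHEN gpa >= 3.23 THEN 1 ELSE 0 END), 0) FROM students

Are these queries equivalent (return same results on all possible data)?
Yes, equivalent

Both queries return: [(4,)]

Reason: COUNT with WHERE vs conditional SUM (COALESCE handles empty-table NULL)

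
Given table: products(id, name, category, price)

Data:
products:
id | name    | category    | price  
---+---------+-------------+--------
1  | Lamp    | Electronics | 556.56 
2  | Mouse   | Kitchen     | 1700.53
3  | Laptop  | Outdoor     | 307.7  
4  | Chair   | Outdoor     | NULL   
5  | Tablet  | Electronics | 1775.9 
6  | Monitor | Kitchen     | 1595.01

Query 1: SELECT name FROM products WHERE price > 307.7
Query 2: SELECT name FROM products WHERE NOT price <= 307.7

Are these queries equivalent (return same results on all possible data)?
Yes, equivalent

Both queries return: [('Lamp',), ('Monitor',), ('Mouse',), ('Tablet',)]

Reason: Both filter price > 307.7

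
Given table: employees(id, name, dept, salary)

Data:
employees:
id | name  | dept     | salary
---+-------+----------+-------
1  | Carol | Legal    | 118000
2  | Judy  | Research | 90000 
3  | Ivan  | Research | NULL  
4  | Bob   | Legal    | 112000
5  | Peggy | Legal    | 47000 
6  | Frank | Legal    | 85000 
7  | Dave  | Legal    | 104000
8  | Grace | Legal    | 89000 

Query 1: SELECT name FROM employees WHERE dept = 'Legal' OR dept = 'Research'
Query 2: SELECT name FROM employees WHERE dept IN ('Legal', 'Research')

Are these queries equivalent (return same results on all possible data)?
Yes, equivalent

Both queries return: [('Bob',), ('Carol',), ('Dave',), ('Frank',), ('Grace',), ('Ivan',), ('Judy',), ('Peggy',)]

Reason: OR vs IN are equivalent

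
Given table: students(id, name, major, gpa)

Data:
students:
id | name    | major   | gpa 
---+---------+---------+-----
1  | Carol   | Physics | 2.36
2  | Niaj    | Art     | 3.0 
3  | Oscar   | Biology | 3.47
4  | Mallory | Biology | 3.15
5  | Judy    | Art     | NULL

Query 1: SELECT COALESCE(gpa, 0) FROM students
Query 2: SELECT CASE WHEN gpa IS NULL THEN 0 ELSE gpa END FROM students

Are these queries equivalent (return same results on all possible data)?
Yes, equivalent

Both queries return: [(0,), (2.36,), (3.0,), (3.15,), (3.47,)]

Reason: COALESCE vs CASE for NULL handling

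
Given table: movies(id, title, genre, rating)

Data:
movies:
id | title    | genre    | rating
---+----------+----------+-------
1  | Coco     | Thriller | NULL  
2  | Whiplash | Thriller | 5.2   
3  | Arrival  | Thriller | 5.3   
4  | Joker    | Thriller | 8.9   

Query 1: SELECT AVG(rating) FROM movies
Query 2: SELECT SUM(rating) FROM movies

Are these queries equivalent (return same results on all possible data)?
No, not equivalent

Query 1 returns: [(6.466666666666666,)]
Query 2 returns: [(19.4,)]

Reason: AVG vs SUM give different aggregate values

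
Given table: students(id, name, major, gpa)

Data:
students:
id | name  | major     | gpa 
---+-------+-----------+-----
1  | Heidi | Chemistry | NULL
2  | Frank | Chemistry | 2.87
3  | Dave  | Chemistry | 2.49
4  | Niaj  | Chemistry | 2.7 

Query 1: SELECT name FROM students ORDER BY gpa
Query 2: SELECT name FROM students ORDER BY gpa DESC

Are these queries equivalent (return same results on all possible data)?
No, not equivalent

Query 1 returns: [('Heidi',), ('Dave',), ('Niaj',), ('Frank',)]
Query 2 returns: [('Frank',), ('Niaj',), ('Dave',), ('Heidi',)]

Reason: ASC vs DESC gives opposite ordering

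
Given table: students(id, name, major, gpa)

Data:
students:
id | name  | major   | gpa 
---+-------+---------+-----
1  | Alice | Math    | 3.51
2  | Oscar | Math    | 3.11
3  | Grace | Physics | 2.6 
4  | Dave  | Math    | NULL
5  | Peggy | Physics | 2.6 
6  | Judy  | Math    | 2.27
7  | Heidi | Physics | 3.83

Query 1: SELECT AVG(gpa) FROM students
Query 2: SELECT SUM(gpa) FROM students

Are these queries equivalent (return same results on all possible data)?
No, not equivalent

Query 1 returns: [(2.986666666666667,)]
Query 2 returns: [(17.92,)]

Reason: AVG vs SUM give different aggregate values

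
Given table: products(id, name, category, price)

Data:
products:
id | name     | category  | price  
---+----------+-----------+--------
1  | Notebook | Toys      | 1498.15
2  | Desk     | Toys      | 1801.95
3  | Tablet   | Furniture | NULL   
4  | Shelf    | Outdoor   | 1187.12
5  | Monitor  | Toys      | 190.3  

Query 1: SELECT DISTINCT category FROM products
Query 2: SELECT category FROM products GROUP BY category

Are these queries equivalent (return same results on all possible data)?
Yes, equivalent

Both queries return: [('Furniture',), ('Outdoor',), ('Toys',)]

Reason: Both get unique categorys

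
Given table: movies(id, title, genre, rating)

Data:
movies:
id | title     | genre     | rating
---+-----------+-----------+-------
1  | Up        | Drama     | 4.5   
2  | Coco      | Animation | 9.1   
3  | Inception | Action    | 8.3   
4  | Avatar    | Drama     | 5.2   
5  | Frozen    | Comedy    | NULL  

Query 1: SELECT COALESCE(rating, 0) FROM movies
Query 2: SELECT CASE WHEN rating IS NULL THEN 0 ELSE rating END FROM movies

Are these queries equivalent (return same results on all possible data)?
Yes, equivalent

Both queries return: [(0,), (4.5,), (5.2,), (8.3,), (9.1,)]

Reason: COALESCE vs CASE for NULL handling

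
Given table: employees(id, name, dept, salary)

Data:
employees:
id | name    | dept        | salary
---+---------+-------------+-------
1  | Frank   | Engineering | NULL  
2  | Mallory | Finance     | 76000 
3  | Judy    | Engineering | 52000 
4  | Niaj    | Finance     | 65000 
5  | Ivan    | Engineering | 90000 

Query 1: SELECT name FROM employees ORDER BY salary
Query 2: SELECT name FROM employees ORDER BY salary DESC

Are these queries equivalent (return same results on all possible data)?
No, not equivalent

Query 1 returns: [('Frank',), ('Judy',), ('Niaj',), ('Mallory',), ('Ivan',)]
Query 2 returns: [('Ivan',), ('Mallory',), ('Niaj',), ('Judy',), ('Frank',)]

Reason: ASC vs DESC gives opposite ordering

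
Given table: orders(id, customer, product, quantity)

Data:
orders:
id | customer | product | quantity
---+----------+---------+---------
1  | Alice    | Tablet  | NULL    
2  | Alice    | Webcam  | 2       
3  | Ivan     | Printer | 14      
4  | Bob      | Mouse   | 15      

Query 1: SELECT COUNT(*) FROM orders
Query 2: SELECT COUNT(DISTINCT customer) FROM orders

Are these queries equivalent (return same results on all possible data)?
No, not equivalent

Query 1 returns: [(4,)]
Query 2 returns: [(3,)]

Reason: COUNT(*) counts rows, COUNT(DISTINCT customer) counts unique customers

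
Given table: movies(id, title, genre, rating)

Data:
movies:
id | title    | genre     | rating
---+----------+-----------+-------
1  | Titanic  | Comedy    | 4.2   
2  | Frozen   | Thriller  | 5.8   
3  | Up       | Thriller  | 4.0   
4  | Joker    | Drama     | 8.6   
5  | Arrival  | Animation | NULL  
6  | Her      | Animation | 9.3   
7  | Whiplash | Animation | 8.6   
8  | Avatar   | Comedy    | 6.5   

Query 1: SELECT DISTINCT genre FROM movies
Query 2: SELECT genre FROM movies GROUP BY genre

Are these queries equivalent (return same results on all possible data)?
Yes, equivalent

Both queries return: [('Animation',), ('Comedy',), ('Drama',), ('Thriller',)]

Reason: Both get unique genres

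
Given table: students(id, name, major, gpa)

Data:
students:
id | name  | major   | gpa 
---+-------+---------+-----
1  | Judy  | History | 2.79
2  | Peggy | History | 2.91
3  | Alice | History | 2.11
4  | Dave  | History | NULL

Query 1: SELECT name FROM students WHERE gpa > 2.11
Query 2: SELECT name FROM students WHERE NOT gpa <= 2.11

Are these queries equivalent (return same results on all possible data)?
Yes, equivalent

Both queries return: [('Judy',), ('Peggy',)]

Reason: Both filter gpa > 2.11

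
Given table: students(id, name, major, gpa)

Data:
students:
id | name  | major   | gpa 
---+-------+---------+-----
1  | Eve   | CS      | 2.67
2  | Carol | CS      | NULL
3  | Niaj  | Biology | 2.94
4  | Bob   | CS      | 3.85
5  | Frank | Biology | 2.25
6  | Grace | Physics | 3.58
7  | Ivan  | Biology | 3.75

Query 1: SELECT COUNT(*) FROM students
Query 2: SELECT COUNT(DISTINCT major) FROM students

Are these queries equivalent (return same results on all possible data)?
No, not equivalent

Query 1 returns: [(7,)]
Query 2 returns: [(3,)]

Reason: COUNT(*) counts rows, COUNT(DISTINCT major) counts unique majors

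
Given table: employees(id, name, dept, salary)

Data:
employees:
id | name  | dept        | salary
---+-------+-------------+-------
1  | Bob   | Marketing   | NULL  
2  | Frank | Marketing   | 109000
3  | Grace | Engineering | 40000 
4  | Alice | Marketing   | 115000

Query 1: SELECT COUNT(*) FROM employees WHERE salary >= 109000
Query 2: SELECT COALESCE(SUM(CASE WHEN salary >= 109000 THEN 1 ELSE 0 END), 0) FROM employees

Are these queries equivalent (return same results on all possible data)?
Yes, equivalent

Both queries return: [(2,)]

Reason: COUNT with WHERE vs conditional SUM (COALESCE handles empty-table NULL)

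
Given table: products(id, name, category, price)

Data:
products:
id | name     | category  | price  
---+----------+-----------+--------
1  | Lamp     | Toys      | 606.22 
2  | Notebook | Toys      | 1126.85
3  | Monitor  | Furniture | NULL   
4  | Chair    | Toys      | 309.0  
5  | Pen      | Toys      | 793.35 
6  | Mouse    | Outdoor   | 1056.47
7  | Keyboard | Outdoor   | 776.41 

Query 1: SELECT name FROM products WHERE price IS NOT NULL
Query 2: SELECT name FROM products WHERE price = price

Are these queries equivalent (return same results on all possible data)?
Yes, equivalent

Both queries return: [('Chair',), ('Keyboard',), ('Lamp',), ('Mouse',), ('Notebook',), ('Pen',)]

Reason: IS NOT NULL vs self-equality (both exclude NULLs)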